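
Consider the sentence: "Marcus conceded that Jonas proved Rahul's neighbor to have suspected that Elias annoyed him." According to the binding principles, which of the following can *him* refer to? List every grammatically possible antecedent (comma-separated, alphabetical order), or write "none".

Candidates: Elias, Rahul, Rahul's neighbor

Rahul, Rahul's neighbor

*him* is a pronoun; Principle B requires it to be free in its binding domain — the clause headed by 'annoyed'.
— Elias: subject of the clause headed by 'annoyed'; c-commands the pronoun within its binding domain — blocked (Principle B).
— Rahul: possessor inside the subject DP of the clause headed by 'suspected'; does not c-command the pronoun — Principle B does not apply; allowed.
— Rahul's neighbor: subject of the clause headed by 'suspected'; c-commands the pronoun but lies outside its binding domain — allowed.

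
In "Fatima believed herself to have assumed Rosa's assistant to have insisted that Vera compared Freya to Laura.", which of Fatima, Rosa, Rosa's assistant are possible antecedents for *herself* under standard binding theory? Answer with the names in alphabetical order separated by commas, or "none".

*herself* is a reflexive; Principle A requires it to be bound within its binding domain — the matrix clause.
— Fatima: subject of the matrix clause; c-commands the reflexive within its binding domain — allowed (Principle A).
— Rosa: possessor inside the subject DP of the clause headed by 'insisted'; does not c-command the reflexive — cannot bind it (Principle A).
— Rosa's assistant: subject of the clause headed by 'insisted'; does not c-command the reflexive — cannot bind it (Principle A).

Fatima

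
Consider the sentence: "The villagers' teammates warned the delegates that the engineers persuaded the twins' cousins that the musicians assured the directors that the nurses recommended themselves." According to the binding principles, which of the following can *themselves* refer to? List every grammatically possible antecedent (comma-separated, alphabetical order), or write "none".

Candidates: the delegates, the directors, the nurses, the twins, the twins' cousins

the nurses

*themselves* is a reflexive; Principle A requires it to be bound within its binding domain — the clause headed by 'recommended'.
— the delegates: object of the matrix clause; c-commands the reflexive but lies outside its binding domain — cannot bind it (Principle A).
— the directors: object of the clause headed by 'assured'; c-commands the reflexive but lies outside its binding domain — cannot bind it (Principle A).
— the nurses: subject of the clause headed by 'recommended'; c-commands the reflexive within its binding domain — allowed (Principle A).
— the twins: possessor inside the object DP of the clause headed by 'persuaded'; does not c-command the reflexive — cannot bind it (Principle A).
— the twins' cousins: object of the clause headed by 'persuaded'; c-commands the reflexive but lies outside its binding domain — cannot bind it (Principle A).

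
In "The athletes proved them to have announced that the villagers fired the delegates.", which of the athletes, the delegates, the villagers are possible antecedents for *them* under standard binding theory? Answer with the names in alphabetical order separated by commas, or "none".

*them* is a pronoun; Principle B requires it to be free in its binding domain — the matrix clause.
— the athletes: subject of the matrix clause; c-commands the pronoun within its binding domain — blocked (Principle B).
— the delegates: object of the clause headed by 'fired'; is c-commanded by the pronoun; coreference would bind this R-expression — blocked (Principle C).
— the villagers: subject of the clause headed by 'fired'; is c-commanded by the pronoun; coreference would bind this R-expression — blocked (Principle C).

none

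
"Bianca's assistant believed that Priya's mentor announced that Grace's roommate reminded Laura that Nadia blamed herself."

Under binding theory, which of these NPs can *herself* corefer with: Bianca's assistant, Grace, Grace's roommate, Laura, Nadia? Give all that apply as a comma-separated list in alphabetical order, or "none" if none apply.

Nadia

*herself* is a reflexive; Principle A requires it to be bound within its binding domain — the clause headed by 'blamed'.
— Bianca's assistant: subject of the matrix clause; c-commands the reflexive but lies outside its binding domain — cannot bind it (Principle A).
— Grace: possessor inside the subject DP of the clause headed by 'reminded'; does not c-command the reflexive — cannot bind it (Principle A).
— Grace's roommate: subject of the clause headed by 'reminded'; c-commands the reflexive but lies outside its binding domain — cannot bind it (Principle A).
— Laura: object of the clause headed by 'reminded'; c-commands the reflexive but lies outside its binding domain — cannot bind it (Principle A).
— Nadia: subject of the clause headed by 'blamed'; c-commands the reflexive within its binding domain — allowed (Principle A).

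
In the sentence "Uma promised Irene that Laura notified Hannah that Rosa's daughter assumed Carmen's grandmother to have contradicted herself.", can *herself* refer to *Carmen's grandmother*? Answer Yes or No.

*herself* is a reflexive; Principle A requires it to be bound within its binding domain — the clause headed by 'contradicted'.
— Carmen's grandmother: subject of the clause headed by 'contradicted'; c-commands the reflexive within its binding domain — allowed (Principle A).

Yes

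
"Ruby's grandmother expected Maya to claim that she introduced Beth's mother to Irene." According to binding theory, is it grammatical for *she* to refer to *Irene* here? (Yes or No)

No

*Irene* is an R-expression; Principle C requires it to be free (not bound by any c-commanding expression).
— she: subject of the clause headed by 'introduced'; the pronoun c-commands the R-expression — coreference blocked (Principle C).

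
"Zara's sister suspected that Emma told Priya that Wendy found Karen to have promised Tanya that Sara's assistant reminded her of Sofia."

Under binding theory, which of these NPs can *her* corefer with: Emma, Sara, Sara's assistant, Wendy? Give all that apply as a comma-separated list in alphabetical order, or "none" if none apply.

*her* is a pronoun; Principle B requires it to be free in its binding domain — the clause headed by 'reminded'.
— Emma: subject of the clause headed by 'told'; c-commands the pronoun but lies outside its binding domain — allowed.
— Sara: possessor inside the subject DP of the clause headed by 'reminded'; does not c-command the pronoun — Principle B does not apply; allowed.
— Sara's assistant: subject of the clause headed by 'reminded'; c-commands the pronoun within its binding domain — blocked (Principle B).
— Wendy: subject of the clause headed by 'found'; c-commands the pronoun but lies outside its binding domain — allowed.

Emma, Sara, Wendy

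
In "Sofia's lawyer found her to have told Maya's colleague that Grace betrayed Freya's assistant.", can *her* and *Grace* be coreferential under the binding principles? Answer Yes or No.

No

*Grace* is an R-expression; Principle C requires it to be free (not bound by any c-commanding expression).
— her: subject of the clause headed by 'told'; the pronoun c-commands the R-expression — coreference blocked (Principle C).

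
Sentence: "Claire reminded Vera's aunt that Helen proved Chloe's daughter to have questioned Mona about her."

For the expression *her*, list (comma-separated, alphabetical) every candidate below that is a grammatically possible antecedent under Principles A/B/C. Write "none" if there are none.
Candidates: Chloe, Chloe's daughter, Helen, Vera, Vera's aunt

*her* is a pronoun; Principle B requires it to be free in its binding domain — the clause headed by 'questioned'.
— Chloe: possessor inside the subject DP of the clause headed by 'questioned'; does not c-command the pronoun — Principle B does not apply; allowed.
— Chloe's daughter: subject of the clause headed by 'questioned'; c-commands the pronoun within its binding domain — blocked (Principle B).
— Helen: subject of the clause headed by 'proved'; c-commands the pronoun but lies outside its binding domain — allowed.
— Vera: possessor inside the object DP of the matrix clause; does not c-command the pronoun — Principle B does not apply; allowed.
— Vera's aunt: object of the matrix clause; c-commands the pronoun but lies outside its binding domain — allowed.

Chloe, Helen, Vera, Vera's aunt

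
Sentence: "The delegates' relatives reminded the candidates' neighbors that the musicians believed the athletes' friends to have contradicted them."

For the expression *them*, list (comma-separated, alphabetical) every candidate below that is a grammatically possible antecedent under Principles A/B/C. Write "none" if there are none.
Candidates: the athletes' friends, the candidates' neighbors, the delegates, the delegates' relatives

the candidates' neighbors, the delegates, the delegates' relatives

*them* is a pronoun; Principle B requires it to be free in its binding domain — the clause headed by 'contradicted'.
— the athletes' friends: subject of the clause headed by 'contradicted'; c-commands the pronoun within its binding domain — blocked (Principle B).
— the candidates' neighbors: object of the matrix clause; c-commands the pronoun but lies outside its binding domain — allowed.
— the delegates: possessor inside the subject DP of the matrix clause; does not c-command the pronoun — Principle B does not apply; allowed.
— the delegates' relatives: subject of the matrix clause; c-commands the pronoun but lies outside its binding domain — allowed.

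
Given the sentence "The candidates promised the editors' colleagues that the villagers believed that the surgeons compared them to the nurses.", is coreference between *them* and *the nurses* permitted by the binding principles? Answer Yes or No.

No

*them* is a pronoun; Principle B requires it to be free in its binding domain — the clause headed by 'compared'.
— the nurses: second object of the clause headed by 'compared'; is c-commanded by the pronoun; coreference would bind this R-expression — blocked (Principle C).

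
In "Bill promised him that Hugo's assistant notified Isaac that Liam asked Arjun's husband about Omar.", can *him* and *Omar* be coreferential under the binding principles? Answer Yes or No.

No

*Omar* is an R-expression; Principle C requires it to be free (not bound by any c-commanding expression).
— him: object of the matrix clause; the pronoun c-commands the R-expression — coreference blocked (Principle C).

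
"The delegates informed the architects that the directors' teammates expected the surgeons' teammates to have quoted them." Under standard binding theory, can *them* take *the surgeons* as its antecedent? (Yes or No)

*them* is a pronoun; Principle B requires it to be free in its binding domain — the clause headed by 'quoted'.
— the surgeons: possessor inside the subject DP of the clause headed by 'quoted'; does not c-command the pronoun — Principle B does not apply; allowed.

Yes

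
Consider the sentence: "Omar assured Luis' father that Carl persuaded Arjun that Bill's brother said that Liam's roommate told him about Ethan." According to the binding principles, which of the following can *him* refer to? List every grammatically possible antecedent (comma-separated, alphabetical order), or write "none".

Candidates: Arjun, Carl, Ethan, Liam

*him* is a pronoun; Principle B requires it to be free in its binding domain — the clause headed by 'told'.
— Arjun: object of the clause headed by 'persuaded'; c-commands the pronoun but lies outside its binding domain — allowed.
— Carl: subject of the clause headed by 'persuaded'; c-commands the pronoun but lies outside its binding domain — allowed.
— Ethan: second object of the clause headed by 'told'; is c-commanded by the pronoun; coreference would bind this R-expression — blocked (Principle C).
— Liam: possessor inside the subject DP of the clause headed by 'told'; does not c-command the pronoun — Principle B does not apply; allowed.

Arjun, Carl, Liam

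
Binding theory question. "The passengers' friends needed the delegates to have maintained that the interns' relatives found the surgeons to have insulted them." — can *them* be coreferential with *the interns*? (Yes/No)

Yes

*them* is a pronoun; Principle B requires it to be free in its binding domain — the clause headed by 'insulted'.
— the interns: possessor inside the subject DP of the clause headed by 'found'; does not c-command the pronoun — Principle B does not apply; allowed.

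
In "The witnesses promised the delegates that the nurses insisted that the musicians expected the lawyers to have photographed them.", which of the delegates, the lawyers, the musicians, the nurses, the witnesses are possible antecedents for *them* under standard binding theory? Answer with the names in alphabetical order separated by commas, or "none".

*them* is a pronoun; Principle B requires it to be free in its binding domain — the clause headed by 'photographed'.
— the delegates: object of the matrix clause; c-commands the pronoun but lies outside its binding domain — allowed.
— the lawyers: subject of the clause headed by 'photographed'; c-commands the pronoun within its binding domain — blocked (Principle B).
— the musicians: subject of the clause headed by 'expected'; c-commands the pronoun but lies outside its binding domain — allowed.
— the nurses: subject of the clause headed by 'insisted'; c-commands the pronoun but lies outside its binding domain — allowed.
— the witnesses: subject of the matrix clause; c-commands the pronoun but lies outside its binding domain — allowed.

the delegates, the musicians, the nurses, the witnesses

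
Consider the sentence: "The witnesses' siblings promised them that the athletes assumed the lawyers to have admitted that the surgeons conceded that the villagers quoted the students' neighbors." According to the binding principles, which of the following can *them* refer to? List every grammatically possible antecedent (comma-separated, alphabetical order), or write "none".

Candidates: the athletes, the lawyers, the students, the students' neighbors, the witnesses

*them* is a pronoun; Principle B requires it to be free in its binding domain — the matrix clause.
— the athletes: subject of the clause headed by 'assumed'; is c-commanded by the pronoun; coreference would bind this R-expression — blocked (Principle C).
— the lawyers: subject of the clause headed by 'admitted'; is c-commanded by the pronoun; coreference would bind this R-expression — blocked (Principle C).
— the students: possessor inside the object DP of the clause headed by 'quoted'; is c-commanded by the pronoun; coreference would bind this R-expression — blocked (Principle C).
— the students' neighbors: object of the clause headed by 'quoted'; is c-commanded by the pronoun; coreference would bind this R-expression — blocked (Principle C).
— the witnesses: possessor inside the subject DP of the matrix clause; does not c-command the pronoun — Principle B does not apply; allowed.

the witnesses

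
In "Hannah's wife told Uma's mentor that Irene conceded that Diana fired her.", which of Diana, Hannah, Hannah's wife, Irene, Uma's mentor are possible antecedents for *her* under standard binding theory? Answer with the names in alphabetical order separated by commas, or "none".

Hannah, Hannah's wife, Irene, Uma's mentor

*her* is a pronoun; Principle B requires it to be free in its binding domain — the clause headed by 'fired'.
— Diana: subject of the clause headed by 'fired'; c-commands the pronoun within its binding domain — blocked (Principle B).
— Hannah: possessor inside the subject DP of the matrix clause; does not c-command the pronoun — Principle B does not apply; allowed.
— Hannah's wife: subject of the matrix clause; c-commands the pronoun but lies outside its binding domain — allowed.
— Irene: subject of the clause headed by 'conceded'; c-commands the pronoun but lies outside its binding domain — allowed.
— Uma's mentor: object of the matrix clause; c-commands the pronoun but lies outside its binding domain — allowed.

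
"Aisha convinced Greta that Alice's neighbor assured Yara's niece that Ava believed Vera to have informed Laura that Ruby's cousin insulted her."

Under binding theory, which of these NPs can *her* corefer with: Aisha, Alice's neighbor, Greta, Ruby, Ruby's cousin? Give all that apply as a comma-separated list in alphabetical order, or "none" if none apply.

*her* is a pronoun; Principle B requires it to be free in its binding domain — the clause headed by 'insulted'.
— Aisha: subject of the matrix clause; c-commands the pronoun but lies outside its binding domain — allowed.
— Alice's neighbor: subject of the clause headed by 'assured'; c-commands the pronoun but lies outside its binding domain — allowed.
— Greta: object of the matrix clause; c-commands the pronoun but lies outside its binding domain — allowed.
— Ruby: possessor inside the subject DP of the clause headed by 'insulted'; does not c-command the pronoun — Principle B does not apply; allowed.
— Ruby's cousin: subject of the clause headed by 'insulted'; c-commands the pronoun within its binding domain — blocked (Principle B).

Aisha, Alice's neighbor, Greta, Ruby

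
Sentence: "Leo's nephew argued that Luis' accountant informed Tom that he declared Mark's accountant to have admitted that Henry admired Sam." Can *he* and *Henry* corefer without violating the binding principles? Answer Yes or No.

No

*Henry* is an R-expression; Principle C requires it to be free (not bound by any c-commanding expression).
— he: subject of the clause headed by 'declared'; the pronoun c-commands the R-expression — coreference blocked (Principle C).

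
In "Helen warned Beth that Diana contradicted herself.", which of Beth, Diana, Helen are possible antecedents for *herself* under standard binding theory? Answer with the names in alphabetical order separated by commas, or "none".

*herself* is a reflexive; Principle A requires it to be bound within its binding domain — the clause headed by 'contradicted'.
— Beth: object of the matrix clause; c-commands the reflexive but lies outside its binding domain — cannot bind it (Principle A).
— Diana: subject of the clause headed by 'contradicted'; c-commands the reflexive within its binding domain — allowed (Principle A).
— Helen: subject of the matrix clause; c-commands the reflexive but lies outside its binding domain — cannot bind it (Principle A).

Diana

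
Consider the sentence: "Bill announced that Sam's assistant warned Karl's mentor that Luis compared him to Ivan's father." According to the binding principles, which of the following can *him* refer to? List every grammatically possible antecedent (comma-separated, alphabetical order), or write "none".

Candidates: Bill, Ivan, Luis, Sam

*him* is a pronoun; Principle B requires it to be free in its binding domain — the clause headed by 'compared'.
— Bill: subject of the matrix clause; c-commands the pronoun but lies outside its binding domain — allowed.
— Ivan: possessor inside the second object DP of the clause headed by 'compared'; is c-commanded by the pronoun; coreference would bind this R-expression — blocked (Principle C).
— Luis: subject of the clause headed by 'compared'; c-commands the pronoun within its binding domain — blocked (Principle B).
— Sam: possessor inside the subject DP of the clause headed by 'warned'; does not c-command the pronoun — Principle B does not apply; allowed.

Bill, Sam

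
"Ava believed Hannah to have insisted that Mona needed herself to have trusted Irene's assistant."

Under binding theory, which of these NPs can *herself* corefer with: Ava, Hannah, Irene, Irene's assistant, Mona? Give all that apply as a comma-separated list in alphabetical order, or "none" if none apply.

*herself* is a reflexive; Principle A requires it to be bound within its binding domain — the clause headed by 'needed'.
— Ava: subject of the matrix clause; c-commands the reflexive but lies outside its binding domain — cannot bind it (Principle A).
— Hannah: subject of the clause headed by 'insisted'; c-commands the reflexive but lies outside its binding domain — cannot bind it (Principle A).
— Irene: possessor inside the object DP of the clause headed by 'trusted'; does not c-command the reflexive — cannot bind it (Principle A).
— Irene's assistant: object of the clause headed by 'trusted'; does not c-command the reflexive — cannot bind it (Principle A).
— Mona: subject of the clause headed by 'needed'; c-commands the reflexive within its binding domain — allowed (Principle A).

Mona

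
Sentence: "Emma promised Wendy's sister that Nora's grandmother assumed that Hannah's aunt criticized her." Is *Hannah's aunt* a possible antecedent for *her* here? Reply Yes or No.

*her* is a pronoun; Principle B requires it to be free in its binding domain — the clause headed by 'criticized'.
— Hannah's aunt: subject of the clause headed by 'criticized'; c-commands the pronoun within its binding domain — blocked (Principle B).

No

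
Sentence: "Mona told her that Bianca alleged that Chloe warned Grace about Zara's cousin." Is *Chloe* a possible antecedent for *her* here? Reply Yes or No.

No

*her* is a pronoun; Principle B requires it to be free in its binding domain — the matrix clause.
— Chloe: subject of the clause headed by 'warned'; is c-commanded by the pronoun; coreference would bind this R-expression — blocked (Principle C).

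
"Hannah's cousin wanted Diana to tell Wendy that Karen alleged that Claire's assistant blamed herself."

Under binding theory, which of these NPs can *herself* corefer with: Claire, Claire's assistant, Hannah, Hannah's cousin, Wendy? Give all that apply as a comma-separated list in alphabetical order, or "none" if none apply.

Claire's assistant

*herself* is a reflexive; Principle A requires it to be bound within its binding domain — the clause headed by 'blamed'.
— Claire: possessor inside the subject DP of the clause headed by 'blamed'; does not c-command the reflexive — cannot bind it (Principle A).
— Claire's assistant: subject of the clause headed by 'blamed'; c-commands the reflexive within its binding domain — allowed (Principle A).
— Hannah: possessor inside the subject DP of the matrix clause; does not c-command the reflexive — cannot bind it (Principle A).
— Hannah's cousin: subject of the matrix clause; c-commands the reflexive but lies outside its binding domain — cannot bind it (Principle A).
— Wendy: object of the clause headed by 'tell'; c-commands the reflexive but lies outside its binding domain — cannot bind it (Principle A).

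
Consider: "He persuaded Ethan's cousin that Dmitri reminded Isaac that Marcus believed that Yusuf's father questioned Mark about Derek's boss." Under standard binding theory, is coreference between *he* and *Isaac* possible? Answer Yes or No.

*Isaac* is an R-expression; Principle C requires it to be free (not bound by any c-commanding expression).
— he: subject of the matrix clause; the pronoun c-commands the R-expression — coreference blocked (Principle C).

No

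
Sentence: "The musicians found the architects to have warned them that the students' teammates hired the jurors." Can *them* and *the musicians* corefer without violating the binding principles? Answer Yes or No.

Yes

*the musicians* is an R-expression; Principle C requires it to be free (not bound by any c-commanding expression).
— them: object of the clause headed by 'warned'; the pronoun does not c-command the R-expression — coreference allowed.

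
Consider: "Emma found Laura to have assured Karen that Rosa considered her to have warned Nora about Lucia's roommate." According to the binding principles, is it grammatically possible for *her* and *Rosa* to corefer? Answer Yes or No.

No

*her* is a pronoun; Principle B requires it to be free in its binding domain — the clause headed by 'considered'.
— Rosa: subject of the clause headed by 'considered'; c-commands the pronoun within its binding domain — blocked (Principle B).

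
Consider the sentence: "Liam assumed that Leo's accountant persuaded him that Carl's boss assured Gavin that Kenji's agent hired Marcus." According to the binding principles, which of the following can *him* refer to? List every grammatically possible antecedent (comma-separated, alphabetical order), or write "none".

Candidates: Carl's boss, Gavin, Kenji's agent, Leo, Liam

*him* is a pronoun; Principle B requires it to be free in its binding domain — the clause headed by 'persuaded'.
— Carl's boss: subject of the clause headed by 'assured'; is c-commanded by the pronoun; coreference would bind this R-expression — blocked (Principle C).
— Gavin: object of the clause headed by 'assured'; is c-commanded by the pronoun; coreference would bind this R-expression — blocked (Principle C).
— Kenji's agent: subject of the clause headed by 'hired'; is c-commanded by the pronoun; coreference would bind this R-expression — blocked (Principle C).
— Leo: possessor inside the subject DP of the clause headed by 'persuaded'; does not c-command the pronoun — Principle B does not apply; allowed.
— Liam: subject of the matrix clause; c-commands the pronoun but lies outside its binding domain — allowed.

Leo, Liam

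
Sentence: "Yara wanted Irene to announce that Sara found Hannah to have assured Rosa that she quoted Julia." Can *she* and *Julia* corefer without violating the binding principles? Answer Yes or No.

No

*Julia* is an R-expression; Principle C requires it to be free (not bound by any c-commanding expression).
— she: subject of the clause headed by 'quoted'; the pronoun c-commands the R-expression — coreference blocked (Principle C).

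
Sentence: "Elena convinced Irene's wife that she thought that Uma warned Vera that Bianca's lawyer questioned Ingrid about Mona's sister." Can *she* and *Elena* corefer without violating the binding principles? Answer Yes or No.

*Elena* is an R-expression; Principle C requires it to be free (not bound by any c-commanding expression).
— she: subject of the clause headed by 'thought'; the pronoun does not c-command the R-expression — coreference allowed.

Yes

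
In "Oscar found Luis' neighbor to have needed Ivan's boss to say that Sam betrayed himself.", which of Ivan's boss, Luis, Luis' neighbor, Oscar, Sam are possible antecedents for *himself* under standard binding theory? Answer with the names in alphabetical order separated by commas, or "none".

Sam

*himself* is a reflexive; Principle A requires it to be bound within its binding domain — the clause headed by 'betrayed'.
— Ivan's boss: subject of the clause headed by 'say'; c-commands the reflexive but lies outside its binding domain — cannot bind it (Principle A).
— Luis: possessor inside the subject DP of the clause headed by 'needed'; does not c-command the reflexive — cannot bind it (Principle A).
— Luis' neighbor: subject of the clause headed by 'needed'; c-commands the reflexive but lies outside its binding domain — cannot bind it (Principle A).
— Oscar: subject of the matrix clause; c-commands the reflexive but lies outside its binding domain — cannot bind it (Principle A).
— Sam: subject of the clause headed by 'betrayed'; c-commands the reflexive within its binding domain — allowed (Principle A).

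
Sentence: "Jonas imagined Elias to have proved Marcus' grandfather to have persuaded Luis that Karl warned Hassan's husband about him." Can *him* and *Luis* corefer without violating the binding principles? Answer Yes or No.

Yes

*Luis* is an R-expression; Principle C requires it to be free (not bound by any c-commanding expression).
— him: second object of the clause headed by 'warned'; the pronoun does not c-command the R-expression — coreference allowed.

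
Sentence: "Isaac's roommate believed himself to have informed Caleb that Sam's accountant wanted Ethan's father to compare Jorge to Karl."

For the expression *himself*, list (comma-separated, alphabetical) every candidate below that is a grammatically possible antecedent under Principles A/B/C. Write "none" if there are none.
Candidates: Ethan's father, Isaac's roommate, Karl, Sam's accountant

*himself* is a reflexive; Principle A requires it to be bound within its binding domain — the matrix clause.
— Ethan's father: subject of the clause headed by 'compare'; does not c-command the reflexive — cannot bind it (Principle A).
— Isaac's roommate: subject of the matrix clause; c-commands the reflexive within its binding domain — allowed (Principle A).
— Karl: second object of the clause headed by 'compare'; does not c-command the reflexive — cannot bind it (Principle A).
— Sam's accountant: subject of the clause headed by 'wanted'; does not c-command the reflexive — cannot bind it (Principle A).

Isaac's roommate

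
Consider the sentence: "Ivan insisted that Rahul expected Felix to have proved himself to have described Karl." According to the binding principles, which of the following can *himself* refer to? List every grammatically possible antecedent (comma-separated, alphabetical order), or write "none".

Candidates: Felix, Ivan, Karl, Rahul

*himself* is a reflexive; Principle A requires it to be bound within its binding domain — the clause headed by 'proved'.
— Felix: subject of the clause headed by 'proved'; c-commands the reflexive within its binding domain — allowed (Principle A).
— Ivan: subject of the matrix clause; c-commands the reflexive but lies outside its binding domain — cannot bind it (Principle A).
— Karl: object of the clause headed by 'described'; does not c-command the reflexive — cannot bind it (Principle A).
— Rahul: subject of the clause headed by 'expected'; c-commands the reflexive but lies outside its binding domain — cannot bind it (Principle A).

Felix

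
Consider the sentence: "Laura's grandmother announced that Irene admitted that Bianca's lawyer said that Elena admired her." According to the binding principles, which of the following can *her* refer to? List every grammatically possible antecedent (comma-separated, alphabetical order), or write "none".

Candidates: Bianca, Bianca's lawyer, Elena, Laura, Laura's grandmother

*her* is a pronoun; Principle B requires it to be free in its binding domain — the clause headed by 'admired'.
— Bianca: possessor inside the subject DP of the clause headed by 'said'; does not c-command the pronoun — Principle B does not apply; allowed.
— Bianca's lawyer: subject of the clause headed by 'said'; c-commands the pronoun but lies outside its binding domain — allowed.
— Elena: subject of the clause headed by 'admired'; c-commands the pronoun within its binding domain — blocked (Principle B).
— Laura: possessor inside the subject DP of the matrix clause; does not c-command the pronoun — Principle B does not apply; allowed.
— Laura's grandmother: subject of the matrix clause; c-commands the pronoun but lies outside its binding domain — allowed.

Bianca, Bianca's lawyer, Laura, Laura's grandmother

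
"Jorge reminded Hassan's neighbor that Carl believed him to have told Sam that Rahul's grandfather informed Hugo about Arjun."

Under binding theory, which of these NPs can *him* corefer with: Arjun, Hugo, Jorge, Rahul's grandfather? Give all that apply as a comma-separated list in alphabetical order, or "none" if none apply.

*him* is a pronoun; Principle B requires it to be free in its binding domain — the clause headed by 'believed'.
— Arjun: second object of the clause headed by 'informed'; is c-commanded by the pronoun; coreference would bind this R-expression — blocked (Principle C).
— Hugo: object of the clause headed by 'informed'; is c-commanded by the pronoun; coreference would bind this R-expression — blocked (Principle C).
— Jorge: subject of the matrix clause; c-commands the pronoun but lies outside its binding domain — allowed.
— Rahul's grandfather: subject of the clause headed by 'informed'; is c-commanded by the pronoun; coreference would bind this R-expression — blocked (Principle C).

Jorge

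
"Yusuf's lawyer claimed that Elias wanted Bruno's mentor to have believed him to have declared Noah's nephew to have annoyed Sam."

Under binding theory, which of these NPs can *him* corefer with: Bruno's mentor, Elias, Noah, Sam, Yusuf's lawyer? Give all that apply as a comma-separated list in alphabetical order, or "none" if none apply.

Elias, Yusuf's lawyer

*him* is a pronoun; Principle B requires it to be free in its binding domain — the clause headed by 'believed'.
— Bruno's mentor: subject of the clause headed by 'believed'; c-commands the pronoun within its binding domain — blocked (Principle B).
— Elias: subject of the clause headed by 'wanted'; c-commands the pronoun but lies outside its binding domain — allowed.
— Noah: possessor inside the subject DP of the clause headed by 'annoyed'; is c-commanded by the pronoun; coreference would bind this R-expression — blocked (Principle C).
— Sam: object of the clause headed by 'annoyed'; is c-commanded by the pronoun; coreference would bind this R-expression — blocked (Principle C).
— Yusuf's lawyer: subject of the matrix clause; c-commands the pronoun but lies outside its binding domain — allowed.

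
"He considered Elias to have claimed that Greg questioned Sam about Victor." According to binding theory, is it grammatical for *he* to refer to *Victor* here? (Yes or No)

No

*Victor* is an R-expression; Principle C requires it to be free (not bound by any c-commanding expression).
— he: subject of the matrix clause; the pronoun c-commands the R-expression — coreference blocked (Principle C).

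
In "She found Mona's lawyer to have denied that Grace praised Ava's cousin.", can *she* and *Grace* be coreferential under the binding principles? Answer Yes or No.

No

*Grace* is an R-expression; Principle C requires it to be free (not bound by any c-commanding expression).
— she: subject of the matrix clause; the pronoun c-commands the R-expression — coreference blocked (Principle C).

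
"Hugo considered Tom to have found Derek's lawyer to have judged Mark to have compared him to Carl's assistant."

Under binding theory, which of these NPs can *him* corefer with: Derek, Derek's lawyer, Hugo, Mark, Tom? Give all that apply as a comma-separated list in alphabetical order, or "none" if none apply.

Derek, Derek's lawyer, Hugo, Tom

*him* is a pronoun; Principle B requires it to be free in its binding domain — the clause headed by 'compared'.
— Derek: possessor inside the subject DP of the clause headed by 'judged'; does not c-command the pronoun — Principle B does not apply; allowed.
— Derek's lawyer: subject of the clause headed by 'judged'; c-commands the pronoun but lies outside its binding domain — allowed.
— Hugo: subject of the matrix clause; c-commands the pronoun but lies outside its binding domain — allowed.
— Mark: subject of the clause headed by 'compared'; c-commands the pronoun within its binding domain — blocked (Principle B).
— Tom: subject of the clause headed by 'found'; c-commands the pronoun but lies outside its binding domain — allowed.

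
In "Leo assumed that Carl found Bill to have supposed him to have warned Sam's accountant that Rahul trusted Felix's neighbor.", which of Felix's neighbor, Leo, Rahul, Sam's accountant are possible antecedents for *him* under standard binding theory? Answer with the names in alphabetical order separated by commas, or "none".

*him* is a pronoun; Principle B requires it to be free in its binding domain — the clause headed by 'supposed'.
— Felix's neighbor: object of the clause headed by 'trusted'; is c-commanded by the pronoun; coreference would bind this R-expression — blocked (Principle C).
— Leo: subject of the matrix clause; c-commands the pronoun but lies outside its binding domain — allowed.
— Rahul: subject of the clause headed by 'trusted'; is c-commanded by the pronoun; coreference would bind this R-expression — blocked (Principle C).
— Sam's accountant: object of the clause headed by 'warned'; is c-commanded by the pronoun; coreference would bind this R-expression — blocked (Principle C).

Leo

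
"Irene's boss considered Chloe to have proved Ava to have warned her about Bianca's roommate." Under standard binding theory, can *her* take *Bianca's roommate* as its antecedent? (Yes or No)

*her* is a pronoun; Principle B requires it to be free in its binding domain — the clause headed by 'warned'.
— Bianca's roommate: second object of the clause headed by 'warned'; is c-commanded by the pronoun; coreference would bind this R-expression — blocked (Principle C).

No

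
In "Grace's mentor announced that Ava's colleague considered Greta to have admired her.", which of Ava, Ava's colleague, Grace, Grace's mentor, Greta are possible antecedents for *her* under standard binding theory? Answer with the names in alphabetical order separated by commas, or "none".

Ava, Ava's colleague, Grace, Grace's mentor

*her* is a pronoun; Principle B requires it to be free in its binding domain — the clause headed by 'admired'.
— Ava: possessor inside the subject DP of the clause headed by 'considered'; does not c-command the pronoun — Principle B does not apply; allowed.
— Ava's colleague: subject of the clause headed by 'considered'; c-commands the pronoun but lies outside its binding domain — allowed.
— Grace: possessor inside the subject DP of the matrix clause; does not c-command the pronoun — Principle B does not apply; allowed.
— Grace's mentor: subject of the matrix clause; c-commands the pronoun but lies outside its binding domain — allowed.
— Greta: subject of the clause headed by 'admired'; c-commands the pronoun within its binding domain — blocked (Principle B).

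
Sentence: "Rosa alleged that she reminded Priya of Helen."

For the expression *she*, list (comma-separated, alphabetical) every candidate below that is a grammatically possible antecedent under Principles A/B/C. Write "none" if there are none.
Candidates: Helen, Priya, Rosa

*she* is a pronoun; Principle B requires it to be free in its binding domain — the clause headed by 'reminded'.
— Helen: second object of the clause headed by 'reminded'; is c-commanded by the pronoun; coreference would bind this R-expression — blocked (Principle C).
— Priya: object of the clause headed by 'reminded'; is c-commanded by the pronoun; coreference would bind this R-expression — blocked (Principle C).
— Rosa: subject of the matrix clause; c-commands the pronoun but lies outside its binding domain — allowed.

Rosa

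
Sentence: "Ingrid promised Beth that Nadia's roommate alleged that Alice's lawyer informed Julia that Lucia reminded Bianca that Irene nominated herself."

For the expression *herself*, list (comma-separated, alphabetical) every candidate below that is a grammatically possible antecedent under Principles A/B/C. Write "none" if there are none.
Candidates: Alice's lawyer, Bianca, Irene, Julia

Irene

*herself* is a reflexive; Principle A requires it to be bound within its binding domain — the clause headed by 'nominated'.
— Alice's lawyer: subject of the clause headed by 'informed'; c-commands the reflexive but lies outside its binding domain — cannot bind it (Principle A).
— Bianca: object of the clause headed by 'reminded'; c-commands the reflexive but lies outside its binding domain — cannot bind it (Principle A).
— Irene: subject of the clause headed by 'nominated'; c-commands the reflexive within its binding domain — allowed (Principle A).
— Julia: object of the clause headed by 'informed'; c-commands the reflexive but lies outside its binding domain — cannot bind it (Principle A).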